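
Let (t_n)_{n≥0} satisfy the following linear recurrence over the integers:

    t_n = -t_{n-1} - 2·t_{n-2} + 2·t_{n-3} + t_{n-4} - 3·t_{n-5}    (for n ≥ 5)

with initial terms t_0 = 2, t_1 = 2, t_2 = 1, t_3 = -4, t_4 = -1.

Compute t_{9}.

-82

t_5 = -1·-1 + -2·-4 + 2·1 + 1·2 + -3·2 = 7
t_6 = -1·7 + -2·-1 + 2·-4 + 1·1 + -3·2 = -18
t_7 = -1·-18 + -2·7 + 2·-1 + 1·-4 + -3·1 = -5
t_8 = -1·-5 + -2·-18 + 2·7 + 1·-1 + -3·-4 = 66
t_9 = -1·66 + -2·-5 + 2·-18 + 1·7 + -3·-1 = -82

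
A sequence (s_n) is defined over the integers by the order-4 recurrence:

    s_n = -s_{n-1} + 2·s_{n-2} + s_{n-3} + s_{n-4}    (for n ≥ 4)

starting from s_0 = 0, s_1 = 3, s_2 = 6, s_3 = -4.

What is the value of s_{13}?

s_4 = -1·-4 + 2·6 + 1·3 + 1·0 = 19
s_5 = -1·19 + 2·-4 + 1·6 + 1·3 = -18
s_6 = -1·-18 + 2·19 + 1·-4 + 1·6 = 58
s_7 = -1·58 + 2·-18 + 1·19 + 1·-4 = -79
s_8 = -1·-79 + 2·58 + 1·-18 + 1·19 = 196
s_9 = -1·196 + 2·-79 + 1·58 + 1·-18 = -314
s_10 = -1·-314 + 2·196 + 1·-79 + 1·58 = 685
s_11 = -1·685 + 2·-314 + 1·196 + 1·-79 = -1196
s_12 = -1·-1196 + 2·685 + 1·-314 + 1·196 = 2448
s_13 = -1·2448 + 2·-1196 + 1·685 + 1·-314 = -4469

-4469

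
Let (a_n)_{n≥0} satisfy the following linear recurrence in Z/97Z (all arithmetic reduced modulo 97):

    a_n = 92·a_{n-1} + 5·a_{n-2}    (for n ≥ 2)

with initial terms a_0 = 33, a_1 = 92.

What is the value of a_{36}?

77

a_2 = 92·92 + 5·33 = 93
a_3 = 92·93 + 5·92 = 92
a_4 = 92·92 + 5·93 = 5
a_5 = 92·5 + 5·92 = 47
a_6 = 92·47 + 5·5 = 81
a_7 = 92·81 + 5·47 = 24
a_8 = 92·24 + 5·81 = 91
a_9 = 92·91 + 5·24 = 53
a_10 = 92·53 + 5·91 = 93
a_11 = 92·93 + 5·53 = 91
a_12 = 92·91 + 5·93 = 10
a_13 = 92·10 + 5·91 = 17
a_14 = 92·17 + 5·10 = 62
a_15 = 92·62 + 5·17 = 66
a_16 = 92·66 + 5·62 = 77
a_17 = 92·77 + 5·66 = 42
a_18 = 92·42 + 5·77 = 78
a_19 = 92·78 + 5·42 = 14
a_20 = 92·14 + 5·78 = 29
a_21 = 92·29 + 5·14 = 22
a_22 = 92·22 + 5·29 = 35
a_23 = 92·35 + 5·22 = 32
a_24 = 92·32 + 5·35 = 15
a_25 = 92·15 + 5·32 = 85
a_26 = 92·85 + 5·15 = 38
a_27 = 92·38 + 5·85 = 41
a_28 = 92·41 + 5·38 = 82
a_29 = 92·82 + 5·41 = 86
a_30 = 92·86 + 5·82 = 77
a_31 = 92·77 + 5·86 = 45
a_32 = 92·45 + 5·77 = 63
a_33 = 92·63 + 5·45 = 7
a_34 = 92·7 + 5·63 = 86
a_35 = 92·86 + 5·7 = 90
a_36 = 92·90 + 5·86 = 77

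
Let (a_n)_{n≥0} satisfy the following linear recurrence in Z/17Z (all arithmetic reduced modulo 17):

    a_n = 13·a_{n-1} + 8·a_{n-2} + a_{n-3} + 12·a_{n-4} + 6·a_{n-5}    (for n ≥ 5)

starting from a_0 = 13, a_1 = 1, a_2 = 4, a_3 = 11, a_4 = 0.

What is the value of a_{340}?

16

a_5 = 13·0 + 8·11 + 1·4 + 12·1 + 6·13 = 12
a_6 = 13·12 + 8·0 + 1·11 + 12·4 + 6·1 = 0
a_7 = 13·0 + 8·12 + 1·0 + 12·11 + 6·4 = 14
a_8 = 13·14 + 8·0 + 1·12 + 12·0 + 6·11 = 5
a_9 = 13·5 + 8·14 + 1·0 + 12·12 + 6·0 = 15
a_10 = 13·15 + 8·5 + 1·14 + 12·0 + 6·12 = 15
Continuing the recurrence:
  a_11 = 12;  a_12 = 10;  a_13 = 9;  a_14 = 3;  a_15 = 15;  a_16 = 12
  a_17 = 5;  a_18 = 11;  a_19 = 2;  a_20 = 13;  a_21 = 5;  a_22 = 10
  a_23 = 1;  a_24 = 11;  a_25 = 10;  a_26 = 12;  a_27 = 13;  a_28 = 5
  a_29 = 10;  a_30 = 13;  a_31 = 6;  a_32 = 7;  a_33 = 13;  a_34 = 5
  a_35 = 3;  a_36 = 8;  a_37 = 8;  a_38 = 3;  a_39 = 7;  a_40 = 16
  a_41 = 3;  a_42 = 3;  a_43 = 11;  a_44 = 13;  a_45 = 1;  a_46 = 12
  a_47 = 4;  a_48 = 14;  a_49 = 10;  a_50 = 5;  a_51 = 7;  a_52 = 10
  a_53 = 4;  a_54 = 4;  a_55 = 4;  a_56 = 12;  a_57 = 11;  a_58 = 9
  a_59 = 0;  a_60 = 13;  a_61 = 8;  a_62 = 8;  a_63 = 14;  a_64 = 2
  a_65 = 14;  a_66 = 16;  a_67 = 11;  a_68 = 2;  a_69 = 4;  a_70 = 15
  a_71 = 15;  a_72 = 1;  a_73 = 4;  a_74 = 7;  a_75 = 3;  a_76 = 14
  a_77 = 12;  a_78 = 5;  a_79 = 15;  a_80 = 8;  a_81 = 15;  a_82 = 15
  a_83 = 6;  a_84 = 8;  a_85 = 4;  a_86 = 1;  a_87 = 11;  a_88 = 15
  a_89 = 6;  a_90 = 7;  a_91 = 3;  a_92 = 7;  a_93 = 12;  a_94 = 12
  a_95 = 14;  a_96 = 1;  a_97 = 0;  a_98 = 0;  a_99 = 3;  a_100 = 16
  a_101 = 0;  a_102 = 12;  a_103 = 4;  a_104 = 1;  a_105 = 0;  a_106 = 3
  a_107 = 7;  a_108 = 15;  a_109 = 5;  a_110 = 7;  a_111 = 10;  a_112 = 5
  a_113 = 13;  a_114 = 10;  a_115 = 10;  a_116 = 3;  a_117 = 9;  a_118 = 9
  a_119 = 15;  a_120 = 15;  a_121 = 8;  a_122 = 10;  a_123 = 1;  a_124 = 14
  a_125 = 12;  a_126 = 12;  a_127 = 15;  a_128 = 1;  a_129 = 16;  a_130 = 5
  a_131 = 4;  a_132 = 6;  a_133 = 7;  a_134 = 10;  a_135 = 15;  a_136 = 4
  a_137 = 13;  a_138 = 4;  a_139 = 9;  a_140 = 11;  a_141 = 8;  a_142 = 4
  a_143 = 4;  a_144 = 6;  a_145 = 4;  a_146 = 13;  a_147 = 7;  a_148 = 6
  a_149 = 10;  a_150 = 8;  a_151 = 12;  a_152 = 4;  a_153 = 6;  a_154 = 6
  a_155 = 16;  a_156 = 8;  a_157 = 11;  a_158 = 8;  a_159 = 3;  a_160 = 0
  a_161 = 8;  a_162 = 14;  a_163 = 7;  a_164 = 8;  a_165 = 15;  a_166 = 6
  a_167 = 0;  a_168 = 14;  a_169 = 8;  a_170 = 4;  a_171 = 13;  a_172 = 3
  a_173 = 4;  a_174 = 15;  a_175 = 2;  a_176 = 9;  a_177 = 10;  a_178 = 0
  a_179 = 16;  a_180 = 15;  a_181 = 4;  a_182 = 10;  a_183 = 12;  a_184 = 6
  a_185 = 16;  a_186 = 4;  a_187 = 16;  a_188 = 9;  a_189 = 1;  a_190 = 7
  a_191 = 1;  a_192 = 2;  a_193 = 5;  a_194 = 2;  a_195 = 3;  a_196 = 5
  a_197 = 10;  a_198 = 6;  a_199 = 7;  a_200 = 6;  a_201 = 1;  a_202 = 13
  a_203 = 14;  a_204 = 10;  a_205 = 14;  a_206 = 13;  a_207 = 10;  a_208 = 10
  a_209 = 9;  a_210 = 5;  a_211 = 5;  a_212 = 5;  a_213 = 6;  a_214 = 16
  a_215 = 11;  a_216 = 10;  a_217 = 13;  a_218 = 12;  a_219 = 5;  a_220 = 3
  a_221 = 1;  a_222 = 9;  a_223 = 5;  a_224 = 0;  a_225 = 11;  a_226 = 7
  a_227 = 4;  a_228 = 13;  a_229 = 0;  a_230 = 3;  a_231 = 6;  a_232 = 10
  a_233 = 4;  a_234 = 4;  a_235 = 14;  a_236 = 0;  a_237 = 3;  a_238 = 6
  a_239 = 5;  a_240 = 13;  a_241 = 13;  a_242 = 11;  a_243 = 16;  a_244 = 2
  a_245 = 8;  a_246 = 6;  a_247 = 11;  a_248 = 13;  a_249 = 14;  a_250 = 9
  a_251 = 2;  a_252 = 11;  a_253 = 6;  a_254 = 3;  a_255 = 6;  a_256 = 14
  a_257 = 14;  a_258 = 15;  a_259 = 3;  a_260 = 3;  a_261 = 7;  a_262 = 8
  a_263 = 0;  a_264 = 6;  a_265 = 1;  a_266 = 12;  a_267 = 14;  a_268 = 11
  a_269 = 9;  a_270 = 12;  a_271 = 3;  a_272 = 3;  a_273 = 11;  a_274 = 11
  a_275 = 2;  a_276 = 9;  a_277 = 5;  a_278 = 14;  a_279 = 15;  a_280 = 7
  a_281 = 16;  a_282 = 1;  a_283 = 4;  a_284 = 12;  a_285 = 15;  a_286 = 12
  a_287 = 2;  a_288 = 16;  a_289 = 12;  a_290 = 10;  a_291 = 15;  a_292 = 15
  a_293 = 4;  a_294 = 5;  a_295 = 12;  a_296 = 11;  a_297 = 8;  a_298 = 16
  a_299 = 15;  a_300 = 8;  a_301 = 11;  a_302 = 3;  a_303 = 3;  a_304 = 5
  a_305 = 0;  a_306 = 9;  a_307 = 6;  a_308 = 7;  a_309 = 8;  a_310 = 2
  a_311 = 2;  a_312 = 0;  a_313 = 3;  a_314 = 11;  a_315 = 16;  a_316 = 5
  a_317 = 2;  a_318 = 11;  a_319 = 14;  a_320 = 3;  a_321 = 12;  a_322 = 15
  a_323 = 1;  a_324 = 10;  a_325 = 9;  a_326 = 8;  a_327 = 16;  a_328 = 16
  a_329 = 2;  a_330 = 14;  a_331 = 12;  a_332 = 14;  a_333 = 4;  a_334 = 16
  a_335 = 6;  a_336 = 8;  a_337 = 11;  a_338 = 4
a_339 = 13·4 + 8·11 + 1·8 + 12·6 + 6·16 = 10
a_340 = 13·10 + 8·4 + 1·11 + 12·8 + 6·6 = 16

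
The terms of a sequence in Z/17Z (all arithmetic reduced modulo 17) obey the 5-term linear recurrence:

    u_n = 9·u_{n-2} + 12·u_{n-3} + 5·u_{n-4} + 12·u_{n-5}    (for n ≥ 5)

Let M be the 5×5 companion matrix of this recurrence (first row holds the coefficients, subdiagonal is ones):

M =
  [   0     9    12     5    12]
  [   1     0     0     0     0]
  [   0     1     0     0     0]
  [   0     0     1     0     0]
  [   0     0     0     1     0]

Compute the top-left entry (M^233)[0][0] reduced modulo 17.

(M^233)[0][0] is the top entry after applying M 233 times to the unit state (1, 0, 0, 0, 0). Equivalently it is h_{237} for the auxiliary sequence (h_n) obeying the same recurrence with h_4 = 1 and h_i = 0 for 0 ≤ i < 4:
h_5 = 0·1 + 9·0 + 12·0 + 5·0 + 12·0 = 0
h_6 = 0·0 + 9·1 + 12·0 + 5·0 + 12·0 = 9
h_7 = 0·9 + 9·0 + 12·1 + 5·0 + 12·0 = 12
h_8 = 0·12 + 9·9 + 12·0 + 5·1 + 12·0 = 1
h_9 = 0·1 + 9·12 + 12·9 + 5·0 + 12·1 = 7
h_10 = 0·7 + 9·1 + 12·12 + 5·9 + 12·0 = 11
Continuing the recurrence:
  h_11 = 5;  h_12 = 9;  h_13 = 3;  h_14 = 8;  h_15 = 3;  h_16 = 9
  h_17 = 8;  h_18 = 6;  h_19 = 2;  h_20 = 10;  h_21 = 0;  h_22 = 2
  h_23 = 15;  h_24 = 7;  h_25 = 7;  h_26 = 15;  h_27 = 8;  h_28 = 9
  h_29 = 14;  h_30 = 13;  h_31 = 12;  h_32 = 1;  h_33 = 0;  h_34 = 12
  h_35 = 7;  h_36 = 2;  h_37 = 15;  h_38 = 9;  h_39 = 15;  h_40 = 15
  h_41 = 2;  h_42 = 13;  h_43 = 7;  h_44 = 5;  h_45 = 1;  h_46 = 14
  h_47 = 5;  h_48 = 9;  h_49 = 6;  h_50 = 2;  h_51 = 15;  h_52 = 8
  h_53 = 8;  h_54 = 11;  h_55 = 12;  h_56 = 7;  h_57 = 2;  h_58 = 1
  h_59 = 5;  h_60 = 8;  h_61 = 15;  h_62 = 8;  h_63 = 13;  h_64 = 12
  h_65 = 10;  h_66 = 8;  h_67 = 4;  h_68 = 0;  h_69 = 3;  h_70 = 4
  h_71 = 7;  h_72 = 1;  h_73 = 7;  h_74 = 13;  h_75 = 5;  h_76 = 1
  h_77 = 10;  h_78 = 14;  h_79 = 11;  h_80 = 5;  h_81 = 6;  h_82 = 10
  h_83 = 14;  h_84 = 13;  h_85 = 13;  h_86 = 16;  h_87 = 4;  h_88 = 6
  h_89 = 7;  h_90 = 15;  h_91 = 7;  h_92 = 8;  h_93 = 10;  h_94 = 9
  h_95 = 10;  h_96 = 2;  h_97 = 4;  h_98 = 14;  h_99 = 14;  h_100 = 15
  h_101 = 15;  h_102 = 13;  h_103 = 9;  h_104 = 13;  h_105 = 16;  h_106 = 11
  h_107 = 8;  h_108 = 5;  h_109 = 15;  h_110 = 14;  h_111 = 10;  h_112 = 2
  h_113 = 2;  h_114 = 14;  h_115 = 5;  h_116 = 8;  h_117 = 9;  h_118 = 5
  h_119 = 13;  h_120 = 15;  h_121 = 12;  h_122 = 16;  h_123 = 5;  h_124 = 9
  h_125 = 1;  h_126 = 8;  h_127 = 11;  h_128 = 2;  h_129 = 2;  h_130 = 15
  h_131 = 6;  h_132 = 12;  h_133 = 13;  h_134 = 7;  h_135 = 12;  h_136 = 11
  h_137 = 10;  h_138 = 9;  h_139 = 9;  h_140 = 9;  h_141 = 14;  h_142 = 14
  h_143 = 13;  h_144 = 5;  h_145 = 4;  h_146 = 14;  h_147 = 6;  h_148 = 15
  h_149 = 13;  h_150 = 2;  h_151 = 2;  h_152 = 15;  h_153 = 15;  h_154 = 2
  h_155 = 9;  h_156 = 8;  h_157 = 3;  h_158 = 13;  h_159 = 5;  h_160 = 12
  h_161 = 6;  h_162 = 14;  h_163 = 5;  h_164 = 12;  h_165 = 13;  h_166 = 4
  h_167 = 12;  h_168 = 6;  h_169 = 8;  h_170 = 0;  h_171 = 14;  h_172 = 15
  h_173 = 0;  h_174 = 8;  h_175 = 12;  h_176 = 9;  h_177 = 10;  h_178 = 10
  h_179 = 14;  h_180 = 8;  h_181 = 13;  h_182 = 2;  h_183 = 12;  h_184 = 8
  h_185 = 4;  h_186 = 8;  h_187 = 12;  h_188 = 15;  h_189 = 14;  h_190 = 10
  h_191 = 3;  h_192 = 1;  h_193 = 6;  h_194 = 8;  h_195 = 14;  h_196 = 15
  h_197 = 9;  h_198 = 7;  h_199 = 2;  h_200 = 6;  h_201 = 4;  h_202 = 0
  h_203 = 15;  h_204 = 0;  h_205 = 6;  h_206 = 7;  h_207 = 10;  h_208 = 9
  h_209 = 0;  h_210 = 2;  h_211 = 4;  h_212 = 13;  h_213 = 15;  h_214 = 5
  h_215 = 12;  h_216 = 15;  h_217 = 8;  h_218 = 8;  h_219 = 15;  h_220 = 13
  h_221 = 9;  h_222 = 8;  h_223 = 0;  h_224 = 0;  h_225 = 8;  h_226 = 12
  h_227 = 15;  h_228 = 0;  h_229 = 13;  h_230 = 13;  h_231 = 13;  h_232 = 11
  h_233 = 15;  h_234 = 0;  h_235 = 12
h_236 = 0·12 + 9·0 + 12·15 + 5·11 + 12·13 = 0
h_237 = 0·0 + 9·12 + 12·0 + 5·15 + 12·11 = 9

9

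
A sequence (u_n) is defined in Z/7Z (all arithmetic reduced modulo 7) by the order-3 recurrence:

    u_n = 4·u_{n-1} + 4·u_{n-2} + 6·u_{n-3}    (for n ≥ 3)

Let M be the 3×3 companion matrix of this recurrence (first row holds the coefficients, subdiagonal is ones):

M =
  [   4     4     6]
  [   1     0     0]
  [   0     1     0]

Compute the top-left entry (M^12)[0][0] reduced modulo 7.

0

(M^12)[0][0] is the top entry after applying M 12 times to the unit state (1, 0, 0). Equivalently it is h_{14} for the auxiliary sequence (h_n) obeying the same recurrence with h_2 = 1 and h_i = 0 for 0 ≤ i < 2:
h_3 = 4·1 + 4·0 + 6·0 = 4
h_4 = 4·4 + 4·1 + 6·0 = 6
h_5 = 4·6 + 4·4 + 6·1 = 4
h_6 = 4·4 + 4·6 + 6·4 = 1
h_7 = 4·1 + 4·4 + 6·6 = 0
h_8 = 4·0 + 4·1 + 6·4 = 0
h_9 = 4·0 + 4·0 + 6·1 = 6
h_10 = 4·6 + 4·0 + 6·0 = 3
h_11 = 4·3 + 4·6 + 6·0 = 1
h_12 = 4·1 + 4·3 + 6·6 = 3
h_13 = 4·3 + 4·1 + 6·3 = 6
h_14 = 4·6 + 4·3 + 6·1 = 0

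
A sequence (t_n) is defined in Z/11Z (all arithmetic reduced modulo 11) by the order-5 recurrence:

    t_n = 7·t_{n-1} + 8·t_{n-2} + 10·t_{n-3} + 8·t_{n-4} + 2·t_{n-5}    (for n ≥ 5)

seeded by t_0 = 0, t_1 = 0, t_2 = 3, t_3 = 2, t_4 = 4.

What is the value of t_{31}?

1

t_5 = 7·4 + 8·2 + 10·3 + 8·0 + 2·0 = 8
t_6 = 7·8 + 8·4 + 10·2 + 8·3 + 2·0 = 0
t_7 = 7·0 + 8·8 + 10·4 + 8·2 + 2·3 = 5
t_8 = 7·5 + 8·0 + 10·8 + 8·4 + 2·2 = 8
t_9 = 7·8 + 8·5 + 10·0 + 8·8 + 2·4 = 3
t_10 = 7·3 + 8·8 + 10·5 + 8·0 + 2·8 = 8
t_11 = 7·8 + 8·3 + 10·8 + 8·5 + 2·0 = 2
t_12 = 7·2 + 8·8 + 10·3 + 8·8 + 2·5 = 6
t_13 = 7·6 + 8·2 + 10·8 + 8·3 + 2·8 = 2
t_14 = 7·2 + 8·6 + 10·2 + 8·8 + 2·3 = 9
t_15 = 7·9 + 8·2 + 10·6 + 8·2 + 2·8 = 6
t_16 = 7·6 + 8·9 + 10·2 + 8·6 + 2·2 = 10
t_17 = 7·10 + 8·6 + 10·9 + 8·2 + 2·6 = 5
t_18 = 7·5 + 8·10 + 10·6 + 8·9 + 2·2 = 9
t_19 = 7·9 + 8·5 + 10·10 + 8·6 + 2·9 = 5
t_20 = 7·5 + 8·9 + 10·5 + 8·10 + 2·6 = 7
t_21 = 7·7 + 8·5 + 10·9 + 8·5 + 2·10 = 8
t_22 = 7·8 + 8·7 + 10·5 + 8·9 + 2·5 = 2
t_23 = 7·2 + 8·8 + 10·7 + 8·5 + 2·9 = 8
t_24 = 7·8 + 8·2 + 10·8 + 8·7 + 2·5 = 9
t_25 = 7·9 + 8·8 + 10·2 + 8·8 + 2·7 = 5
t_26 = 7·5 + 8·9 + 10·8 + 8·2 + 2·8 = 10
t_27 = 7·10 + 8·5 + 10·9 + 8·8 + 2·2 = 4
t_28 = 7·4 + 8·10 + 10·5 + 8·9 + 2·8 = 4
t_29 = 7·4 + 8·4 + 10·10 + 8·5 + 2·9 = 9
t_30 = 7·9 + 8·4 + 10·4 + 8·10 + 2·5 = 5
t_31 = 7·5 + 8·9 + 10·4 + 8·4 + 2·10 = 1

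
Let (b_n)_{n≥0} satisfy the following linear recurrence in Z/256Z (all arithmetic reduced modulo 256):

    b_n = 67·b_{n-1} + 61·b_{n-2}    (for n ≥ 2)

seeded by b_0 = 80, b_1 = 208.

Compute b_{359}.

96

b_2 = 67·208 + 61·80 = 128
b_3 = 67·128 + 61·208 = 16
b_4 = 67·16 + 61·128 = 176
b_5 = 67·176 + 61·16 = 224
b_6 = 67·224 + 61·176 = 144
b_7 = 67·144 + 61·224 = 16
b_8 = 67·16 + 61·144 = 128
b_9 = 67·128 + 61·16 = 80
b_10 = 67·80 + 61·128 = 112
b_11 = 67·112 + 61·80 = 96
b_12 = 67·96 + 61·112 = 208
b_13 = 67·208 + 61·96 = 80
b_14 = 67·80 + 61·208 = 128
b_15 = 67·128 + 61·80 = 144
b_16 = 67·144 + 61·128 = 48
b_17 = 67·48 + 61·144 = 224
b_18 = 67·224 + 61·48 = 16
b_19 = 67·16 + 61·224 = 144
b_20 = 67·144 + 61·16 = 128
b_21 = 67·128 + 61·144 = 208
b_22 = 67·208 + 61·128 = 240
b_23 = 67·240 + 61·208 = 96
b_24 = 67·96 + 61·240 = 80
b_25 = 67·80 + 61·96 = 208
(b_24, b_25) = (80, 208) = (b_0, b_1), so the sequence has period 24.
359 ≡ 23 (mod 24), hence b_359 = b_23 = 96.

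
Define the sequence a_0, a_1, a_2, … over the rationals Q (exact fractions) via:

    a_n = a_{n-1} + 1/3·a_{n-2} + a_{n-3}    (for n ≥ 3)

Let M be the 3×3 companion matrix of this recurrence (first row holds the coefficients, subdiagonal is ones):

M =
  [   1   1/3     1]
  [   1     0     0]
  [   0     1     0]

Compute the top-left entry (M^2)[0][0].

4/3

(M^2)[0][0] is the top entry after applying M 2 times to the unit state (1, 0, 0). Equivalently it is h_{4} for the auxiliary sequence (h_n) obeying the same recurrence with h_2 = 1 and h_i = 0 for 0 ≤ i < 2:
h_3 = 1·1 + 1/3·0 + 1·0 = 1
h_4 = 1·1 + 1/3·1 + 1·0 = 4/3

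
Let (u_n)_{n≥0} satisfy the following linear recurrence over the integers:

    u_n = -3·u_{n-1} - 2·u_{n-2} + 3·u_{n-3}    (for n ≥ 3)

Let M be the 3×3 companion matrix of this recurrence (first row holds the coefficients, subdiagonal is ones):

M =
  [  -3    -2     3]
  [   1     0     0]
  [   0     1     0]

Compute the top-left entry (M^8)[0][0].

(M^8)[0][0] is the top entry after applying M 8 times to the unit state (1, 0, 0). Equivalently it is h_{10} for the auxiliary sequence (h_n) obeying the same recurrence with h_2 = 1 and h_i = 0 for 0 ≤ i < 2:
h_3 = -3·1 + -2·0 + 3·0 = -3
h_4 = -3·-3 + -2·1 + 3·0 = 7
h_5 = -3·7 + -2·-3 + 3·1 = -12
h_6 = -3·-12 + -2·7 + 3·-3 = 13
h_7 = -3·13 + -2·-12 + 3·7 = 6
h_8 = -3·6 + -2·13 + 3·-12 = -80
h_9 = -3·-80 + -2·6 + 3·13 = 267
h_10 = -3·267 + -2·-80 + 3·6 = -623

-623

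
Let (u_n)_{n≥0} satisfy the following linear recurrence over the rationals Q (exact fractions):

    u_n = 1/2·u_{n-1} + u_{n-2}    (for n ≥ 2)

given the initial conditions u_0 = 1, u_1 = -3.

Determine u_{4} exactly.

-17/8

u_2 = 1/2·-3 + 1·1 = -1/2
u_3 = 1/2·-1/2 + 1·-3 = -13/4
u_4 = 1/2·-13/4 + 1·-1/2 = -17/8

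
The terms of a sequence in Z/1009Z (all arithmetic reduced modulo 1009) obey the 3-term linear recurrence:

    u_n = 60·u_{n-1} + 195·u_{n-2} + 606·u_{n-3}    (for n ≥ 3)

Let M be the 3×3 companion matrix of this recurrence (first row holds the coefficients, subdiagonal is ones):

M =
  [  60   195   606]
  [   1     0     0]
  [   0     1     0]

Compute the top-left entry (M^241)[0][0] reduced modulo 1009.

(M^241)[0][0] is the top entry after applying M 241 times to the unit state (1, 0, 0). Equivalently it is h_{243} for the auxiliary sequence (h_n) obeying the same recurrence with h_2 = 1 and h_i = 0 for 0 ≤ i < 2:
h_3 = 60·1 + 195·0 + 606·0 = 60
h_4 = 60·60 + 195·1 + 606·0 = 768
h_5 = 60·768 + 195·60 + 606·1 = 873
h_6 = 60·873 + 195·768 + 606·60 = 376
h_7 = 60·376 + 195·873 + 606·768 = 335
h_8 = 60·335 + 195·376 + 606·873 = 914
Continuing the recurrence:
  h_9 = 925;  h_10 = 852;  h_11 = 377;  h_12 = 632;  h_13 = 149;  h_14 = 429
  h_15 = 890;  h_16 = 324;  h_17 = 932;  h_18 = 572;  h_19 = 732;  h_20 = 835
  h_21 = 666;  h_22 = 617;  h_23 = 906;  h_24 = 114;  h_25 = 444;  h_26 = 578
  h_27 = 652;  h_28 = 141;  h_29 = 539;  h_30 = 897;  h_31 = 193;  h_32 = 557
  h_33 = 156;  h_34 = 845;  h_35 = 936;  h_36 = 663;  h_37 = 827;  h_38 = 470
  h_39 = 978;  h_40 = 687;  h_41 = 142;  h_42 = 601;  h_43 = 797;  h_44 = 835
  h_45 = 645;  h_46 = 405;  h_47 = 235;  h_48 = 634;  h_49 = 361;  h_50 = 135
  h_51 = 577;  h_52 = 218;  h_53 = 560;  h_54 = 983;  h_55 = 615;  h_56 = 887
  h_57 = 994;  h_58 = 904;  h_59 = 590;  h_60 = 790;  h_61 = 947;  h_62 = 343
  h_63 = 892;  h_64 = 95;  h_65 = 42;  h_66 = 593;  h_67 = 440;  h_68 = 1002
  h_69 = 778;  h_70 = 174;  h_71 = 504;  h_72 = 868;  h_73 = 527;  h_74 = 795
  h_75 = 443;  h_76 = 503;  h_77 = 1007;  h_78 = 156;  h_79 = 998;  h_80 = 296
  h_81 = 170;  h_82 = 714;  h_83 = 89;  h_84 = 385;  h_85 = 927;  h_86 = 991
  h_87 = 314;  h_88 = 953;  h_89 = 548;  h_90 = 354;  h_91 = 327;  h_92 = 994
  h_93 = 923;  h_94 = 385;  h_95 = 267;  h_96 = 637;  h_97 = 715;  h_98 = 992
  h_99 = 756;  h_100 = 96;  h_101 = 609;  h_102 = 824;  h_103 = 355;  h_104 = 120
  h_105 = 639;  h_106 = 404;  h_107 = 594;  h_108 = 181;  h_109 = 202;  h_110 = 752
  h_111 = 468;  h_112 = 486;  h_113 = 1002;  h_114 = 592;  h_115 = 746;  h_116 = 572
  h_117 = 745;  h_118 = 898;  h_119 = 927;  h_120 = 116;  h_121 = 388;  h_122 = 244
  h_123 = 165;  h_124 = 1007;  h_125 = 317;  h_126 = 567;  h_127 = 786;  h_128 = 713
  h_129 = 846;  h_130 = 171;  h_131 = 899;  h_132 = 615;  h_133 = 14;  h_134 = 628
  h_135 = 419;  h_136 = 698;  h_137 = 662;  h_138 = 919;  h_139 = 809;  h_140 = 310
  h_141 = 735;  h_142 = 503;  h_143 = 143;  h_144 = 152;  h_145 = 781;  h_146 = 709
  h_147 = 391;  h_148 = 340;  h_149 = 610;  h_150 = 822;  h_151 = 980;  h_152 = 503
  h_153 = 1004;  h_154 = 500;  h_155 = 873;  h_156 = 545;  h_157 = 426;  h_158 = 987
  h_159 = 348;  h_160 = 298;  h_161 = 769;  h_162 = 330;  h_163 = 220;  h_164 = 722
  h_165 = 653;  h_166 = 500;  h_167 = 566;  h_168 = 480;  h_169 = 228;  h_170 = 262
  h_171 = 937;  h_172 = 291;  h_173 = 752;  h_174 = 720;  h_175 = 928;  h_176 = 987
  h_177 = 470;  h_178 = 49;  h_179 = 538;  h_180 = 748;  h_181 = 891;  h_182 = 668
  h_183 = 164;  h_184 = 989;  h_185 = 709;  h_186 = 800;  h_187 = 587;  h_188 = 339
  h_189 = 79;  h_190 = 769;  h_191 = 603;  h_192 = 930;  h_193 = 702;  h_194 = 641
  h_195 = 342;  h_196 = 842;  h_197 = 147;  h_198 = 878;  h_199 = 323;  h_200 = 179
  h_201 = 393;  h_202 = 964;  h_203 = 789;  h_204 = 257;  h_205 = 745;  h_206 = 846
  h_207 = 645;  h_208 = 299;  h_209 = 541;  h_210 = 342;  h_211 = 473;  h_212 = 145
  h_213 = 442;  h_214 = 391;  h_215 = 765;  h_216 = 523;  h_217 = 784;  h_218 = 152
  h_219 = 672;  h_220 = 204;  h_221 = 295;  h_222 = 572;  h_223 = 552;  h_224 = 550
  h_225 = 934;  h_226 = 365;  h_227 = 542;  h_228 = 732;  h_229 = 497;  h_230 = 548
  h_231 = 275;  h_232 = 762;  h_233 = 590;  h_234 = 517;  h_235 = 424;  h_236 = 484
  h_237 = 233;  h_238 = 46;  h_239 = 457;  h_240 = 4;  h_241 = 187
h_242 = 60·187 + 195·4 + 606·457 = 368
h_243 = 60·368 + 195·187 + 606·4 = 429

429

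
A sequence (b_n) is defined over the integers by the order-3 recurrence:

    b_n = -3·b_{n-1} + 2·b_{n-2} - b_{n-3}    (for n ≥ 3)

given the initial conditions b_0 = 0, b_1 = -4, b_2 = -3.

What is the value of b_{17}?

101759093

b_3 = -3·-3 + 2·-4 + -1·0 = 1
b_4 = -3·1 + 2·-3 + -1·-4 = -5
b_5 = -3·-5 + 2·1 + -1·-3 = 20
b_6 = -3·20 + 2·-5 + -1·1 = -71
b_7 = -3·-71 + 2·20 + -1·-5 = 258
b_8 = -3·258 + 2·-71 + -1·20 = -936
b_9 = -3·-936 + 2·258 + -1·-71 = 3395
b_10 = -3·3395 + 2·-936 + -1·258 = -12315
b_11 = -3·-12315 + 2·3395 + -1·-936 = 44671
b_12 = -3·44671 + 2·-12315 + -1·3395 = -162038
b_13 = -3·-162038 + 2·44671 + -1·-12315 = 587771
b_14 = -3·587771 + 2·-162038 + -1·44671 = -2132060
b_15 = -3·-2132060 + 2·587771 + -1·-162038 = 7733760
b_16 = -3·7733760 + 2·-2132060 + -1·587771 = -28053171
b_17 = -3·-28053171 + 2·7733760 + -1·-2132060 = 101759093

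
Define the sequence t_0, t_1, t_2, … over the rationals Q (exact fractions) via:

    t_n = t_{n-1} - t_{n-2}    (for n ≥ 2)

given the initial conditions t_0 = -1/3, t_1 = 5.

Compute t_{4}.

-5

t_2 = 1·5 + -1·-1/3 = 16/3
t_3 = 1·16/3 + -1·5 = 1/3
t_4 = 1·1/3 + -1·16/3 = -5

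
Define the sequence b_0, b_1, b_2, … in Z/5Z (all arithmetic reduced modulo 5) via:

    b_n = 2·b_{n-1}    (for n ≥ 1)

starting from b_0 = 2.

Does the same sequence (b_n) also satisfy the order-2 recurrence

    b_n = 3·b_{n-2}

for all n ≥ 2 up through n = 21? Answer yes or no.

no

Terms b_0..b_21: 2, 4, 3, 1, 2, 4, 3, 1, 2, 4, 3, 1, 2, 4, 3, 1, 2, 4, 3, 1, 2, 4
n=2: candidate gives 1, actual b_2 = 3 ✗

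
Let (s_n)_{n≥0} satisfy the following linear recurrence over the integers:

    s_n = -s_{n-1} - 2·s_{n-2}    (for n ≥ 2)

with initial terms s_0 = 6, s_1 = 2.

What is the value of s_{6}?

2

s_2 = -1·2 + -2·6 = -14
s_3 = -1·-14 + -2·2 = 10
s_4 = -1·10 + -2·-14 = 18
s_5 = -1·18 + -2·10 = -38
s_6 = -1·-38 + -2·18 = 2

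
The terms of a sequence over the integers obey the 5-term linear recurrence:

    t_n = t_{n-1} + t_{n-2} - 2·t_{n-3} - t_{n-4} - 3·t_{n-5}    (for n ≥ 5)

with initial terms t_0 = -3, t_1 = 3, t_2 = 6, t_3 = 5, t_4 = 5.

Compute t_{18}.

t_5 = 1·5 + 1·5 + -2·6 + -1·3 + -3·-3 = 4
t_6 = 1·4 + 1·5 + -2·5 + -1·6 + -3·3 = -16
t_7 = 1·-16 + 1·4 + -2·5 + -1·5 + -3·6 = -45
t_8 = 1·-45 + 1·-16 + -2·4 + -1·5 + -3·5 = -89
t_9 = 1·-89 + 1·-45 + -2·-16 + -1·4 + -3·5 = -121
t_10 = 1·-121 + 1·-89 + -2·-45 + -1·-16 + -3·4 = -116
t_11 = 1·-116 + 1·-121 + -2·-89 + -1·-45 + -3·-16 = 34
t_12 = 1·34 + 1·-116 + -2·-121 + -1·-89 + -3·-45 = 384
t_13 = 1·384 + 1·34 + -2·-116 + -1·-121 + -3·-89 = 1038
t_14 = 1·1038 + 1·384 + -2·34 + -1·-116 + -3·-121 = 1833
t_15 = 1·1833 + 1·1038 + -2·384 + -1·34 + -3·-116 = 2417
t_16 = 1·2417 + 1·1833 + -2·1038 + -1·384 + -3·34 = 1688
t_17 = 1·1688 + 1·2417 + -2·1833 + -1·1038 + -3·384 = -1751
t_18 = 1·-1751 + 1·1688 + -2·2417 + -1·1833 + -3·1038 = -9844

-9844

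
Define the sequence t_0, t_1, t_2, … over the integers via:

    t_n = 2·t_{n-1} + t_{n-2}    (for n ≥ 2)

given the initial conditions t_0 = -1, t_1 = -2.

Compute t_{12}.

-33461

t_2 = 2·-2 + 1·-1 = -5
t_3 = 2·-5 + 1·-2 = -12
t_4 = 2·-12 + 1·-5 = -29
t_5 = 2·-29 + 1·-12 = -70
t_6 = 2·-70 + 1·-29 = -169
t_7 = 2·-169 + 1·-70 = -408
t_8 = 2·-408 + 1·-169 = -985
t_9 = 2·-985 + 1·-408 = -2378
t_10 = 2·-2378 + 1·-985 = -5741
t_11 = 2·-5741 + 1·-2378 = -13860
t_12 = 2·-13860 + 1·-5741 = -33461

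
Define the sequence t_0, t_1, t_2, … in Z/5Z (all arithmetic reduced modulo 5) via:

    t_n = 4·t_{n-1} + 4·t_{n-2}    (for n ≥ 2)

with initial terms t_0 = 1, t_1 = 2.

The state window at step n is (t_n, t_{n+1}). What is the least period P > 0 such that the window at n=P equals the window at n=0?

n=0: window = (1, 2)
n=1: window = (2, 2)
n=2: window = (2, 1)
n=3: window = (1, 2)
window at n=3 equals window at n=0 → period = 3

3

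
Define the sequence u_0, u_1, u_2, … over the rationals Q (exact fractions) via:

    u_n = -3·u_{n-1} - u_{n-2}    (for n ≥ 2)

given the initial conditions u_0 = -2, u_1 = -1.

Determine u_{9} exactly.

u_2 = -3·-1 + -1·-2 = 5
u_3 = -3·5 + -1·-1 = -14
u_4 = -3·-14 + -1·5 = 37
u_5 = -3·37 + -1·-14 = -97
u_6 = -3·-97 + -1·37 = 254
u_7 = -3·254 + -1·-97 = -665
u_8 = -3·-665 + -1·254 = 1741
u_9 = -3·1741 + -1·-665 = -4558

-4558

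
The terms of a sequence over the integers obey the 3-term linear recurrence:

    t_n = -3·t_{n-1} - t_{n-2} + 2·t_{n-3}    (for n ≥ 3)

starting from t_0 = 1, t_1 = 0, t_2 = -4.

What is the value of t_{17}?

633468

t_3 = -3·-4 + -1·0 + 2·1 = 14
t_4 = -3·14 + -1·-4 + 2·0 = -38
t_5 = -3·-38 + -1·14 + 2·-4 = 92
t_6 = -3·92 + -1·-38 + 2·14 = -210
t_7 = -3·-210 + -1·92 + 2·-38 = 462
t_8 = -3·462 + -1·-210 + 2·92 = -992
t_9 = -3·-992 + -1·462 + 2·-210 = 2094
t_10 = -3·2094 + -1·-992 + 2·462 = -4366
t_11 = -3·-4366 + -1·2094 + 2·-992 = 9020
t_12 = -3·9020 + -1·-4366 + 2·2094 = -18506
t_13 = -3·-18506 + -1·9020 + 2·-4366 = 37766
t_14 = -3·37766 + -1·-18506 + 2·9020 = -76752
t_15 = -3·-76752 + -1·37766 + 2·-18506 = 155478
t_16 = -3·155478 + -1·-76752 + 2·37766 = -314150
t_17 = -3·-314150 + -1·155478 + 2·-76752 = 633468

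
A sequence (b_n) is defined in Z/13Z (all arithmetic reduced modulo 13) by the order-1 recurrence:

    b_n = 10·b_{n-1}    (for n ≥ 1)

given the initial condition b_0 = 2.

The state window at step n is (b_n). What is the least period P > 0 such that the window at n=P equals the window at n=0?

6

n=0: window = (2)
n=1: window = (7)
n=2: window = (5)
n=3: window = (11)
n=4: window = (6)
n=5: window = (8)
n=6: window = (2)
window at n=6 equals window at n=0 → period = 6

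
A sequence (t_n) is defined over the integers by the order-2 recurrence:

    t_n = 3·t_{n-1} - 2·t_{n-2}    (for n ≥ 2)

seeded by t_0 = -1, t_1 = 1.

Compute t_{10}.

t_2 = 3·1 + -2·-1 = 5
t_3 = 3·5 + -2·1 = 13
t_4 = 3·13 + -2·5 = 29
t_5 = 3·29 + -2·13 = 61
t_6 = 3·61 + -2·29 = 125
t_7 = 3·125 + -2·61 = 253
t_8 = 3·253 + -2·125 = 509
t_9 = 3·509 + -2·253 = 1021
t_10 = 3·1021 + -2·509 = 2045

2045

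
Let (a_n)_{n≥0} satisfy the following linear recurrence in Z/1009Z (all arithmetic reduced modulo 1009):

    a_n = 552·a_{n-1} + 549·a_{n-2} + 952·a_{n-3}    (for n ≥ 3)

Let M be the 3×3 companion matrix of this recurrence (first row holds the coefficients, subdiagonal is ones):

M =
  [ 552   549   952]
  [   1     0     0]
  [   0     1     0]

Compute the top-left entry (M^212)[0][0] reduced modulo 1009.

723

(M^212)[0][0] is the top entry after applying M 212 times to the unit state (1, 0, 0). Equivalently it is h_{214} for the auxiliary sequence (h_n) obeying the same recurrence with h_2 = 1 and h_i = 0 for 0 ≤ i < 2:
h_3 = 552·1 + 549·0 + 952·0 = 552
h_4 = 552·552 + 549·1 + 952·0 = 535
h_5 = 552·535 + 549·552 + 952·1 = 983
h_6 = 552·983 + 549·535 + 952·552 = 694
h_7 = 552·694 + 549·983 + 952·535 = 304
h_8 = 552·304 + 549·694 + 952·983 = 391
Continuing the recurrence:
  h_9 = 110;  h_10 = 756;  h_11 = 356;  h_12 = 895;  h_13 = 632;  h_14 = 619
  h_15 = 962;  h_16 = 388;  h_17 = 731;  h_18 = 686;  h_19 = 116;  h_20 = 424
  h_21 = 326;  h_22 = 498;  h_23 = 877;  h_24 = 336;  h_25 = 871;  h_26 = 786
  h_27 = 943;  h_28 = 357;  h_29 = 1002;  h_30 = 145;  h_31 = 353;  h_32 = 412
  h_33 = 275;  h_34 = 681;  h_35 = 921;  h_36 = 864;  h_37 = 325;  h_38 = 884
  h_39 = 646;  h_40 = 39;  h_41 = 896;  h_42 = 915;  h_43 = 896;  h_44 = 422
  h_45 = 699;  h_46 = 405;  h_47 = 55;  h_48 = 972;  h_49 = 812;  h_50 = 996
  h_51 = 797;  h_52 = 76;  h_53 = 971;  h_54 = 544;  h_55 = 646;  h_56 = 555
  h_57 = 390;  h_58 = 851;  h_59 = 413;  h_60 = 951;  h_61 = 918;  h_62 = 330
  h_63 = 301;  h_64 = 368;  h_65 = 461;  h_66 = 432;  h_67 = 383;  h_68 = 545
  h_69 = 145;  h_70 = 228;  h_71 = 848;  h_72 = 792;  h_73 = 811;  h_74 = 710
  h_75 = 959;  h_76 = 146;  h_77 = 564;  h_78 = 822;  h_79 = 326;  h_80 = 745
  h_81 = 518;  h_82 = 329;  h_83 = 754;  h_84 = 245;  h_85 = 708;  h_86 = 41
  h_87 = 822;  h_88 = 9;  h_89 = 868;  h_90 = 326;  h_91 = 121;  h_92 = 544
  h_93 = 30;  h_94 = 574;  h_95 = 619;  h_96 = 263;  h_97 = 257;  h_98 = 736
  h_99 = 631;  h_100 = 148;  h_101 = 725;  h_102 = 516;  h_103 = 409;  h_104 = 560
  h_105 = 758;  h_106 = 279;  h_107 = 433;  h_108 = 876;  h_109 = 75;  h_110 = 206
  h_111 = 19;  h_112 = 245;  h_113 = 741;  h_114 = 621;  h_115 = 75;  h_116 = 59
  h_117 = 4;  h_118 = 54;  h_119 = 389;  h_120 = 977;  h_121 = 100;  h_122 = 324
  h_123 = 475;  h_124 = 506;  h_125 = 975;  h_126 = 890;  h_127 = 821;  h_128 = 325
  h_129 = 233;  h_130 = 931;  h_131 = 751;  h_132 = 254;  h_133 = 994;  h_134 = 576
  h_135 = 611;  h_136 = 519;  h_137 = 848;  h_138 = 801;  h_139 = 291;  h_140 = 122
  h_141 = 835;  h_142 = 757;  h_143 = 576;  h_144 = 839;  h_145 = 642;  h_146 = 188
  h_147 = 775;  h_148 = 8;  h_149 = 440;  h_150 = 288;  h_151 = 516;  h_152 = 138
  h_153 = 993;  h_154 = 185;  h_155 = 714;  h_156 = 177;  h_157 = 879;  h_158 = 859
  h_159 = 208;  h_160 = 525;  h_161 = 870;  h_162 = 868;  h_163 = 579;  h_164 = 899
  h_165 = 830;  h_166 = 518;  h_167 = 207;  h_168 = 204;  h_169 = 979;  h_170 = 899
  h_171 = 983;  h_172 = 625;  h_173 = 999;  h_174 = 63;  h_175 = 724;  h_176 = 935
  h_177 = 896;  h_178 = 17;  h_179 = 1006;  h_180 = 1001;  h_181 = 31;  h_182 = 783
  h_183 = 686;  h_184 = 581;  h_185 = 881;  h_186 = 348;  h_187 = 924;  h_188 = 78
  h_189 = 771;  h_190 = 38;  h_191 = 894;  h_192 = 209;  h_193 = 626;  h_194 = 690
  h_195 = 287;  h_196 = 79;  h_197 = 401;  h_198 = 150;  h_199 = 791;  h_200 = 706
  h_201 = 149;  h_202 = 975;  h_203 = 593;  h_204 = 504;  h_205 = 303;  h_206 = 497
  h_207 = 291;  h_208 = 506;  h_209 = 79;  h_210 = 97;  h_211 = 470;  h_212 = 445
h_213 = 552·445 + 549·470 + 952·97 = 704
h_214 = 552·704 + 549·445 + 952·470 = 723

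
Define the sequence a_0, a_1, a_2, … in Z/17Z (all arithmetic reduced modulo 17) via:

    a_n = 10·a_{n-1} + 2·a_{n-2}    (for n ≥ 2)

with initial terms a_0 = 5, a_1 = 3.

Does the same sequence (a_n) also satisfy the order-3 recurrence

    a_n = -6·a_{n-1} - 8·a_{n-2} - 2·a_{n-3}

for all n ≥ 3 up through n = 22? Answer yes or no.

yes

Terms a_0..a_22: 5, 3, 6, 15, 9, 1, 11, 10, 3, 16, 13, 9, 14, 5, 10, 8, 15, 13, 7, 11, 5, 4, 16
n=3: candidate gives 15, actual a_3 = 15 ✓
n=4: candidate gives 9, actual a_4 = 9 ✓
n=5: candidate gives 1, actual a_5 = 1 ✓
n=6: candidate gives 11, actual a_6 = 11 ✓
n=7: candidate gives 10, actual a_7 = 10 ✓
n=8: candidate gives 3, actual a_8 = 3 ✓
n=9: candidate gives 16, actual a_9 = 16 ✓
n=10: candidate gives 13, actual a_10 = 13 ✓
n=11: candidate gives 9, actual a_11 = 9 ✓
n=12: candidate gives 14, actual a_12 = 14 ✓
n=13: candidate gives 5, actual a_13 = 5 ✓
n=14: candidate gives 10, actual a_14 = 10 ✓
n=15: candidate gives 8, actual a_15 = 8 ✓
n=16: candidate gives 15, actual a_16 = 15 ✓
n=17: candidate gives 13, actual a_17 = 13 ✓
n=18: candidate gives 7, actual a_18 = 7 ✓
n=19: candidate gives 11, actual a_19 = 11 ✓
n=20: candidate gives 5, actual a_20 = 5 ✓
n=21: candidate gives 4, actual a_21 = 4 ✓
n=22: candidate gives 16, actual a_22 = 16 ✓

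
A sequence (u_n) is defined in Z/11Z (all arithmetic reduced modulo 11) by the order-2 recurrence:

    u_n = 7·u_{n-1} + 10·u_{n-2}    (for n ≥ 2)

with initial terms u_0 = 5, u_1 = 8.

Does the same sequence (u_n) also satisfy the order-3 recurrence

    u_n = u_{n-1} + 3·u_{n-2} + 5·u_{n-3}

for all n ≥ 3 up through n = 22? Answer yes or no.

no

Terms u_0..u_22: 5, 8, 7, 8, 5, 5, 8, 7, 8, 5, 5, 8, 7, 8, 5, 5, 8, 7, 8, 5, 5, 8, 7
n=3: candidate gives 1, actual u_3 = 8 ✗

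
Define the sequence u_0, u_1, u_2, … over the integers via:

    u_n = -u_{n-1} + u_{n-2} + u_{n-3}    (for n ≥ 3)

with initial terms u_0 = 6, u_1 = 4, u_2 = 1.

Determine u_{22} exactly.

u_3 = -1·1 + 1·4 + 1·6 = 9
u_4 = -1·9 + 1·1 + 1·4 = -4
u_5 = -1·-4 + 1·9 + 1·1 = 14
u_6 = -1·14 + 1·-4 + 1·9 = -9
u_7 = -1·-9 + 1·14 + 1·-4 = 19
u_8 = -1·19 + 1·-9 + 1·14 = -14
u_9 = -1·-14 + 1·19 + 1·-9 = 24
u_10 = -1·24 + 1·-14 + 1·19 = -19
u_11 = -1·-19 + 1·24 + 1·-14 = 29
u_12 = -1·29 + 1·-19 + 1·24 = -24
u_13 = -1·-24 + 1·29 + 1·-19 = 34
u_14 = -1·34 + 1·-24 + 1·29 = -29
u_15 = -1·-29 + 1·34 + 1·-24 = 39
u_16 = -1·39 + 1·-29 + 1·34 = -34
u_17 = -1·-34 + 1·39 + 1·-29 = 44
u_18 = -1·44 + 1·-34 + 1·39 = -39
u_19 = -1·-39 + 1·44 + 1·-34 = 49
u_20 = -1·49 + 1·-39 + 1·44 = -44
u_21 = -1·-44 + 1·49 + 1·-39 = 54
u_22 = -1·54 + 1·-44 + 1·49 = -49

-49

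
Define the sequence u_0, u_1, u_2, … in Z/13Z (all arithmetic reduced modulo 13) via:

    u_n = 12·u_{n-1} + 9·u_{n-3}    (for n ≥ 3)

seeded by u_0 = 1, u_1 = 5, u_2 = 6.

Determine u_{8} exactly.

u_3 = 12·6 + 0·5 + 9·1 = 3
u_4 = 12·3 + 0·6 + 9·5 = 3
u_5 = 12·3 + 0·3 + 9·6 = 12
u_6 = 12·12 + 0·3 + 9·3 = 2
u_7 = 12·2 + 0·12 + 9·3 = 12
u_8 = 12·12 + 0·2 + 9·12 = 5

5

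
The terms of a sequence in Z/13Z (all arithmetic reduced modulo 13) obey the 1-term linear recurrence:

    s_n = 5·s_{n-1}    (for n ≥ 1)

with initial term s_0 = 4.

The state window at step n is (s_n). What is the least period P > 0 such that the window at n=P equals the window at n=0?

4

n=0: window = (4)
n=1: window = (7)
n=2: window = (9)
n=3: window = (6)
n=4: window = (4)
window at n=4 equals window at n=0 → period = 4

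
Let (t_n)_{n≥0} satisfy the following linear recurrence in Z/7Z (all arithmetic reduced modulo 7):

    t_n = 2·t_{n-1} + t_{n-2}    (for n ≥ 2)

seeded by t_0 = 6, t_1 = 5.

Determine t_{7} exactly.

t_2 = 2·5 + 1·6 = 2
t_3 = 2·2 + 1·5 = 2
t_4 = 2·2 + 1·2 = 6
t_5 = 2·6 + 1·2 = 0
t_6 = 2·0 + 1·6 = 6
t_7 = 2·6 + 1·0 = 5

5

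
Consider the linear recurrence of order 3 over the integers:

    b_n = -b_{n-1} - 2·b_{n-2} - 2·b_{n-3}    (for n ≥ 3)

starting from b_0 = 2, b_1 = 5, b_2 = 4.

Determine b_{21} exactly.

b_3 = -1·4 + -2·5 + -2·2 = -18
b_4 = -1·-18 + -2·4 + -2·5 = 0
b_5 = -1·0 + -2·-18 + -2·4 = 28
b_6 = -1·28 + -2·0 + -2·-18 = 8
b_7 = -1·8 + -2·28 + -2·0 = -64
b_8 = -1·-64 + -2·8 + -2·28 = -8
b_9 = -1·-8 + -2·-64 + -2·8 = 120
b_10 = -1·120 + -2·-8 + -2·-64 = 24
b_11 = -1·24 + -2·120 + -2·-8 = -248
b_12 = -1·-248 + -2·24 + -2·120 = -40
b_13 = -1·-40 + -2·-248 + -2·24 = 488
b_14 = -1·488 + -2·-40 + -2·-248 = 88
b_15 = -1·88 + -2·488 + -2·-40 = -984
b_16 = -1·-984 + -2·88 + -2·488 = -168
b_17 = -1·-168 + -2·-984 + -2·88 = 1960
b_18 = -1·1960 + -2·-168 + -2·-984 = 344
b_19 = -1·344 + -2·1960 + -2·-168 = -3928
b_20 = -1·-3928 + -2·344 + -2·1960 = -680
b_21 = -1·-680 + -2·-3928 + -2·344 = 7848

7848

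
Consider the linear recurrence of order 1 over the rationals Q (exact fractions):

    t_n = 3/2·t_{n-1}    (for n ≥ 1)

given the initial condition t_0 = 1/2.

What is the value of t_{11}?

t_1 = 3/2·1/2 = 3/4
t_2 = 3/2·3/4 = 9/8
t_3 = 3/2·9/8 = 27/16
t_4 = 3/2·27/16 = 81/32
t_5 = 3/2·81/32 = 243/64
t_6 = 3/2·243/64 = 729/128
t_7 = 3/2·729/128 = 2187/256
t_8 = 3/2·2187/256 = 6561/512
t_9 = 3/2·6561/512 = 19683/1024
t_10 = 3/2·19683/1024 = 59049/2048
t_11 = 3/2·59049/2048 = 177147/4096

177147/4096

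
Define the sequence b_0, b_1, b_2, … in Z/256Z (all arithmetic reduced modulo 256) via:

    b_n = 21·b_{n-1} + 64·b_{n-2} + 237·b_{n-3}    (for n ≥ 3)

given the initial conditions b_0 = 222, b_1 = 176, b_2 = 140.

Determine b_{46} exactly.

242

b_3 = 21·140 + 64·176 + 237·222 = 2
b_4 = 21·2 + 64·140 + 237·176 = 26
b_5 = 21·26 + 64·2 + 237·140 = 62
b_6 = 21·62 + 64·26 + 237·2 = 112
b_7 = 21·112 + 64·62 + 237·26 = 194
b_8 = 21·194 + 64·112 + 237·62 = 80
b_9 = 21·80 + 64·194 + 237·112 = 192
b_10 = 21·192 + 64·80 + 237·194 = 90
b_11 = 21·90 + 64·192 + 237·80 = 114
b_12 = 21·114 + 64·90 + 237·192 = 154
b_13 = 21·154 + 64·114 + 237·90 = 116
b_14 = 21·116 + 64·154 + 237·114 = 142
b_15 = 21·142 + 64·116 + 237·154 = 56
b_16 = 21·56 + 64·142 + 237·116 = 124
b_17 = 21·124 + 64·56 + 237·142 = 162
b_18 = 21·162 + 64·124 + 237·56 = 34
b_19 = 21·34 + 64·162 + 237·124 = 22
b_20 = 21·22 + 64·34 + 237·162 = 72
b_21 = 21·72 + 64·22 + 237·34 = 226
b_22 = 21·226 + 64·72 + 237·22 = 232
b_23 = 21·232 + 64·226 + 237·72 = 48
b_24 = 21·48 + 64·232 + 237·226 = 42
b_25 = 21·42 + 64·48 + 237·232 = 58
b_26 = 21·58 + 64·42 + 237·48 = 178
b_27 = 21·178 + 64·58 + 237·42 = 252
b_28 = 21·252 + 64·178 + 237·58 = 222
b_29 = 21·222 + 64·252 + 237·178 = 0
b_30 = 21·0 + 64·222 + 237·252 = 204
b_31 = 21·204 + 64·0 + 237·222 = 66
b_32 = 21·66 + 64·204 + 237·0 = 106
b_33 = 21·106 + 64·66 + 237·204 = 14
b_34 = 21·14 + 64·106 + 237·66 = 192
b_35 = 21·192 + 64·14 + 237·106 = 98
b_36 = 21·98 + 64·192 + 237·14 = 0
b_37 = 21·0 + 64·98 + 237·192 = 64
b_38 = 21·64 + 64·0 + 237·98 = 250
b_39 = 21·250 + 64·64 + 237·0 = 130
b_40 = 21·130 + 64·250 + 237·64 = 106
b_41 = 21·106 + 64·130 + 237·250 = 164
b_42 = 21·164 + 64·106 + 237·130 = 78
b_43 = 21·78 + 64·164 + 237·106 = 136
b_44 = 21·136 + 64·78 + 237·164 = 124
b_45 = 21·124 + 64·136 + 237·78 = 98
b_46 = 21·98 + 64·124 + 237·136 = 242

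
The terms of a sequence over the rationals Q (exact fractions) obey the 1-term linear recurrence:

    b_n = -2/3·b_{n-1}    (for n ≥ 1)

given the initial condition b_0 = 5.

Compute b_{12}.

20480/531441

b_1 = -2/3·5 = -10/3
b_2 = -2/3·-10/3 = 20/9
b_3 = -2/3·20/9 = -40/27
b_4 = -2/3·-40/27 = 80/81
b_5 = -2/3·80/81 = -160/243
b_6 = -2/3·-160/243 = 320/729
b_7 = -2/3·320/729 = -640/2187
b_8 = -2/3·-640/2187 = 1280/6561
b_9 = -2/3·1280/6561 = -2560/19683
b_10 = -2/3·-2560/19683 = 5120/59049
b_11 = -2/3·5120/59049 = -10240/177147
b_12 = -2/3·-10240/177147 = 20480/531441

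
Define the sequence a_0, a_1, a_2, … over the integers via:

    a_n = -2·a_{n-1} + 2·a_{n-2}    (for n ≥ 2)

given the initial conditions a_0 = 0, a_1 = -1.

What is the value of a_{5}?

-44

a_2 = -2·-1 + 2·0 = 2
a_3 = -2·2 + 2·-1 = -6
a_4 = -2·-6 + 2·2 = 16
a_5 = -2·16 + 2·-6 = -44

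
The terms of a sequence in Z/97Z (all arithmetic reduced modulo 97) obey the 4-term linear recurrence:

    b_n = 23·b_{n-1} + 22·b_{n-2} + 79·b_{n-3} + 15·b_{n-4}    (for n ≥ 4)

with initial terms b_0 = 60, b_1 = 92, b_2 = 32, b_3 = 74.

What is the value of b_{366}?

61

b_4 = 23·74 + 22·32 + 79·92 + 15·60 = 1
b_5 = 23·1 + 22·74 + 79·32 + 15·92 = 30
b_6 = 23·30 + 22·1 + 79·74 + 15·32 = 54
b_7 = 23·54 + 22·30 + 79·1 + 15·74 = 84
b_8 = 23·84 + 22·54 + 79·30 + 15·1 = 73
b_9 = 23·73 + 22·84 + 79·54 + 15·30 = 95
Continuing the recurrence:
  b_10 = 82;  b_11 = 42;  b_12 = 21;  b_13 = 95;  b_14 = 17;  b_15 = 17
  b_16 = 49;  b_17 = 1;  b_18 = 80;  b_19 = 71;  b_20 = 36;  b_21 = 92
  b_22 = 17;  b_23 = 19;  b_24 = 83;  b_25 = 6;  b_26 = 34;  b_27 = 93
  b_28 = 47;  b_29 = 83;  b_30 = 33;  b_31 = 30;  b_32 = 45;  b_33 = 18
  b_34 = 1;  b_35 = 59;  b_36 = 81;  b_37 = 18;  b_38 = 82;  b_39 = 60
  b_40 = 1;  b_41 = 40;  b_42 = 25;  b_43 = 9;  b_44 = 52;  b_45 = 89
  b_46 = 9;  b_47 = 6;  b_48 = 96;  b_49 = 21;  b_50 = 3;  b_51 = 57
  b_52 = 14;  b_53 = 91;  b_54 = 62;  b_55 = 54;  b_56 = 14;  b_57 = 13
  b_58 = 80;  b_59 = 65;  b_60 = 30;  b_61 = 2;  b_62 = 57;  b_63 = 44
  b_64 = 61;  b_65 = 17;  b_66 = 50;  b_67 = 19;  b_68 = 12;  b_69 = 49
  b_70 = 53;  b_71 = 38;  b_72 = 77;  b_73 = 60;  b_74 = 81;  b_75 = 39
  b_76 = 38;  b_77 = 10;  b_78 = 27;  b_79 = 63;  b_80 = 8;  b_81 = 70
  b_82 = 87;  b_83 = 74;  b_84 = 51;  b_85 = 54;  b_86 = 9;  b_87 = 35
  b_88 = 20;  b_89 = 35;  b_90 = 71;  b_91 = 46;  b_92 = 59;  b_93 = 64
  b_94 = 0;  b_95 = 66;  b_96 = 87;  b_97 = 48;  b_98 = 84;  b_99 = 84
  b_100 = 50;  b_101 = 72;  b_102 = 79;  b_103 = 75;  b_104 = 7;  b_105 = 14
  b_106 = 20;  b_107 = 21;  b_108 = 0;  b_109 = 21;  b_110 = 17;  b_111 = 4
  b_112 = 88;  b_113 = 84;  b_114 = 74;  b_115 = 86;  b_116 = 19;  b_117 = 26
  b_118 = 93;  b_119 = 70;  b_120 = 78;  b_121 = 13;  b_122 = 16;  b_123 = 9
  b_124 = 40;  b_125 = 55;  b_126 = 89;  b_127 = 53;  b_128 = 71;  b_129 = 82
  b_130 = 46;  b_131 = 51;  b_132 = 28;  b_133 = 34;  b_134 = 6;  b_135 = 80
  b_136 = 34;  b_137 = 34;  b_138 = 83;  b_139 = 44;  b_140 = 20;  b_141 = 56
  b_142 = 47;  b_143 = 91;  b_144 = 91;  b_145 = 15;  b_146 = 56;  b_147 = 84
  b_148 = 88;  b_149 = 82;  b_150 = 46;  b_151 = 16;  b_152 = 60;  b_153 = 0
  b_154 = 73;  b_155 = 63;  b_156 = 75;  b_157 = 51;  b_158 = 68;  b_159 = 50
  b_160 = 40;  b_161 = 9;  b_162 = 43;  b_163 = 53;  b_164 = 81;  b_165 = 62
  b_166 = 86;  b_167 = 60;  b_168 = 73;  b_169 = 53;  b_170 = 28;  b_171 = 38
  b_172 = 79;  b_173 = 34;  b_174 = 25;  b_175 = 83;  b_176 = 25;  b_177 = 36
  b_178 = 65;  b_179 = 75;  b_180 = 69;  b_181 = 85;  b_182 = 91;  b_183 = 63
  b_184 = 46;  b_185 = 44;  b_186 = 24;  b_187 = 85;  b_188 = 53;  b_189 = 19
  b_190 = 45;  b_191 = 28;  b_192 = 50;  b_193 = 77;  b_194 = 35;  b_195 = 79
  b_196 = 11;  b_197 = 91;  b_198 = 80;  b_199 = 76;  b_200 = 95;  b_201 = 96
  b_202 = 56;  b_203 = 17;  b_204 = 59;  b_205 = 29;  b_206 = 74;  b_207 = 78
  b_208 = 2;  b_209 = 89;  b_210 = 51;  b_211 = 94;  b_212 = 63;  b_213 = 54
  b_214 = 52;  b_215 = 41;  b_216 = 23;  b_217 = 44;  b_218 = 8;  b_219 = 92
  b_220 = 2;  b_221 = 64;  b_222 = 77;  b_223 = 61;  b_224 = 35;  b_225 = 72
  b_226 = 58;  b_227 = 2;  b_228 = 66;  b_229 = 46;  b_230 = 46;  b_231 = 39
  b_232 = 34;  b_233 = 47;  b_234 = 71;  b_235 = 21;  b_236 = 60;  b_237 = 8
  b_238 = 57;  b_239 = 43;  b_240 = 89;  b_241 = 50;  b_242 = 85;  b_243 = 61
  b_244 = 22;  b_245 = 1;  b_246 = 5;  b_247 = 74;  b_248 = 87;  b_249 = 62
  b_250 = 46;  b_251 = 26;  b_252 = 53;  b_253 = 50;  b_254 = 16;  b_255 = 31
  b_256 = 87;  b_257 = 41;  b_258 = 17;  b_259 = 95;  b_260 = 22;  b_261 = 92
  b_262 = 78;  b_263 = 94;  b_264 = 30;  b_265 = 18;  b_266 = 67;  b_267 = 91
  b_268 = 7;  b_269 = 63;  b_270 = 0;  b_271 = 6;  b_272 = 79;  b_273 = 81
  b_274 = 1;  b_275 = 85;  b_276 = 55;  b_277 = 64;  b_278 = 3;  b_279 = 16
  b_280 = 10;  b_281 = 33;  b_282 = 57;  b_283 = 60;  b_284 = 56;  b_285 = 40
  b_286 = 84;  b_287 = 85;  b_288 = 43;  b_289 = 7;  b_290 = 61;  b_291 = 21
  b_292 = 16;  b_293 = 31;  b_294 = 50;  b_295 = 16;  b_296 = 83;  b_297 = 80
  b_298 = 54;  b_299 = 2;  b_300 = 69;  b_301 = 16;  b_302 = 41;  b_303 = 83
  b_304 = 66;  b_305 = 33;  b_306 = 71;  b_307 = 88;  b_308 = 5;  b_309 = 7
  b_310 = 43;  b_311 = 45;  b_312 = 87;  b_313 = 91;  b_314 = 59;  b_315 = 43
  b_316 = 14;  b_317 = 19;  b_318 = 80;  b_319 = 32;  b_320 = 36;  b_321 = 86
  b_322 = 96;  b_323 = 52;  b_324 = 69;  b_325 = 62;  b_326 = 53;  b_327 = 84
  b_328 = 10;  b_329 = 17;  b_330 = 88;  b_331 = 83;  b_332 = 3;  b_333 = 81
  b_334 = 9;  b_335 = 76;  b_336 = 48;  b_337 = 46;  b_338 = 8;  b_339 = 17
  b_340 = 71;  b_341 = 31;  b_342 = 52;  b_343 = 79;  b_344 = 73;  b_345 = 36
  b_346 = 46;  b_347 = 72;  b_348 = 11;  b_349 = 94;  b_350 = 52;  b_351 = 72
  b_352 = 12;  b_353 = 6;  b_354 = 80;  b_355 = 23;  b_356 = 33;  b_357 = 12
  b_358 = 42;  b_359 = 11;  b_360 = 1;  b_361 = 77;  b_362 = 91;  b_363 = 54
  b_364 = 30
b_365 = 23·30 + 22·54 + 79·91 + 15·77 = 37
b_366 = 23·37 + 22·30 + 79·54 + 15·91 = 61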